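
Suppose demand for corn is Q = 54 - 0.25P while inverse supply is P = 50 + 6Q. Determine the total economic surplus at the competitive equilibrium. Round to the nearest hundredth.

1377.80

Rewriting demand in inverse form: P = 216 - 4Q.
Setting demand equal to supply, 166 = 10Q, so Q* = 16.6 and P* = 149.6.
Total surplus is the full triangle between the curves from 0 to Q*: (1/2)(16.6)(216 - 50) = 1377.8.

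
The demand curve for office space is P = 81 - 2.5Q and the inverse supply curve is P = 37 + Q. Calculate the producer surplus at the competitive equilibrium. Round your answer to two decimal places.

79.02

Equilibrium: 81 - 2.5Q = 37 + Q, so Q* = 12.5714 and P* = 49.5714.
Producer surplus is the triangle above supply below P*: (1/2)(12.5714)(49.5714 - 37) = (1/2)(12.5714)(12.5714) = 79.0204.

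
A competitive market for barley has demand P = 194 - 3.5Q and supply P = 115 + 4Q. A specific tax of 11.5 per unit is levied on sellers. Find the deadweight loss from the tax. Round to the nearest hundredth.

8.82

Pre-tax equilibrium: 194 - 3.5Q = 115 + 4Q gives Q* = 10.5333, P* = 157.1333.
With the tax, sellers need 11.5 more per unit: 194 - 3.5Q = 115 + 4Q + 11.5, so Q_t = 9. Buyers pay P_b = 162.5; sellers receive P_s = P_b - 11.5 = 151.
The welfare triangle lost has base Q* - Q_t = 1.5333 and height t = 11.5, so DWL = (1/2)(1.5333)(11.5) = 8.8167.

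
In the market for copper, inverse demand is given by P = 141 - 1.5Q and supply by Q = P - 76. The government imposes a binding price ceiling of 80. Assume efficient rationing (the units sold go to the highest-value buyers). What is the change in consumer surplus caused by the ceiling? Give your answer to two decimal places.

Rewriting supply in inverse form: P = 76 + Q.
Free-market equilibrium: 141 - 1.5Q = 76 + Q gives Q* = 26, P* = 102.
At the ceiling price 80, quantity supplied is (80 - 76)/1 = 4; supply is the short side, so Q = 4 trades at P = 80.
CS goes from (1/2)(26)(39) = 507 to 232 (computed as (141 - 80)(4) - (1/2)(1.5)(4)^2), a change of -275.

-275.00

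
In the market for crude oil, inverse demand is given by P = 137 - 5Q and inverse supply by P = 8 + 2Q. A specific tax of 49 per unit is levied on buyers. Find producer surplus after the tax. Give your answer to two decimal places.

Pre-tax equilibrium: 137 - 5Q = 8 + 2Q gives Q* = 18.4286, P* = 44.8571.
With the tax, buyers' net willingness to pay falls by 49: (137 - 49) - 5Q = 8 + 2Q, so Q_t = 11.4286. Buyers pay P_b = 79.8571; sellers receive P_s = P_b - 49 = 30.8571.
Producer surplus is the triangle above supply below P_s: (1/2)(11.4286)(30.8571 - 8) = 130.6122.

130.61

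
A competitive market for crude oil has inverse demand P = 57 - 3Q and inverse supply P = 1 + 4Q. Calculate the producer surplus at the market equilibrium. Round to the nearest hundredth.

Setting demand equal to supply, 56 = 7Q, so Q* = 8 and P* = 33.
The supply curve's price intercept is 1, so PS = (1/2)(Q*)(P* - 1) = (1/2)(8)(32) = 128.

128.00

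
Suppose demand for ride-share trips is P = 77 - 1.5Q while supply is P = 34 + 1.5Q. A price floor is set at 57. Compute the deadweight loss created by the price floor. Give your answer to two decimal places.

1.50

Free-market equilibrium: 77 - 1.5Q = 34 + 1.5Q gives Q* = 14.3333, P* = 55.5.
At P = 57, buyers demand (77 - 57)/1.5 = 13.3333 while sellers would supply more, so the quantity traded is 13.3333 at price 57.
At Q = 13.3333 the demand price is 57 and the supply price is 54. Deadweight loss is the triangle between the curves from 13.3333 to 14.3333: (1/2)(57 - 54)(14.3333 - 13.3333) = 1.5.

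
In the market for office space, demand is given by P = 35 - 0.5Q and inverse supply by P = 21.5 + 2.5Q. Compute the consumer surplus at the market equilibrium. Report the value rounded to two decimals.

Set 35 - 0.5Q = 21.5 + 2.5Q, which gives 13.5 = 3Q, so Q* = 4.5 and P* = 35 - 0.5(4.5) = 32.75.
Consumer surplus is the triangle under demand above P*: (1/2)(4.5)(35 - 32.75) = (1/2)(4.5)(2.25) = 5.0625.

5.06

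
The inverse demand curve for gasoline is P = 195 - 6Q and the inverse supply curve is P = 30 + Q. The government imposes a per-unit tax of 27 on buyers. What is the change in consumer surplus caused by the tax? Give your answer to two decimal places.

-500.88

Without the tax, 195 - 6Q = 30 + Q so Q* = 23.5714 and P* = 53.5714.
A tax on buyers shifts demand down by 27: (195 - 27) - 6Q = 30 + Q, so Q_t = 19.7143. Buyers pay P_b = 76.7143; sellers receive P_s = P_b - 27 = 49.7143.
CS falls from (1/2)(23.5714)(141.4286) = 1666.8367 to (1/2)(19.7143)(118.2857) = 1165.9592, a change of -500.8776.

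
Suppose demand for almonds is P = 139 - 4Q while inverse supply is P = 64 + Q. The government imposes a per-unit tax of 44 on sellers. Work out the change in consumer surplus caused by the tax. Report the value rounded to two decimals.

-373.12

Without the tax, 139 - 4Q = 64 + Q so Q* = 15 and P* = 79.
With the tax, sellers need 44 more per unit: 139 - 4Q = 64 + Q + 44, so Q_t = 6.2. Buyers pay P_b = 114.2; sellers receive P_s = P_b - 44 = 70.2.
CS falls from (1/2)(15)(60) = 450 to (1/2)(6.2)(24.8) = 76.88, a change of -373.12.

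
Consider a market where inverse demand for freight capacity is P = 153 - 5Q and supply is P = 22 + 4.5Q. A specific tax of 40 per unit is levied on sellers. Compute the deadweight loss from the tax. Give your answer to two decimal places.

84.21

Without the tax, 153 - 5Q = 22 + 4.5Q so Q* = 13.7895 and P* = 84.0526.
With the tax, sellers need 40 more per unit: 153 - 5Q = 22 + 4.5Q + 40, so Q_t = 9.5789. Buyers pay P_b = 105.1053; sellers receive P_s = P_b - 40 = 65.1053.
The welfare triangle lost has base Q* - Q_t = 4.2105 and height t = 40, so DWL = (1/2)(4.2105)(40) = 84.2105.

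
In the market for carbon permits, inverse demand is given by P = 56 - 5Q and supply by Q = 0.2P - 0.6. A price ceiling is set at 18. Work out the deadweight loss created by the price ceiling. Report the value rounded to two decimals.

Rewriting supply in inverse form: P = 3 + 5Q.
Without the control, 56 - 5Q = 3 + 5Q so Q* = 5.3 and P* = 29.5.
At the ceiling price 18, quantity supplied is (18 - 3)/5 = 3; supply is the short side, so Q = 3 trades at P = 18.
At Q = 3 the demand price is 41 and the supply price is 18. Deadweight loss is the triangle between the curves from 3 to 5.3: (1/2)(41 - 18)(5.3 - 3) = 26.45.

26.45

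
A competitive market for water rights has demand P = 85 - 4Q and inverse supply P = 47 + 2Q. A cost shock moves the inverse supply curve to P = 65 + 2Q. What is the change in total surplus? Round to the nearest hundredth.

Initial equilibrium: Q_0 = 6.3333, P_0 = 59.6667; CS_0 = (1/2)(6.3333)(25.3333) = 80.2222, PS_0 = (1/2)(6.3333)(12.6667) = 40.1111.
New equilibrium: 85 - 4Q = 65 + 2Q gives Q_1 = 3.3333, P_1 = 71.6667; CS_1 = 22.2222, PS_1 = 11.1111.
Change in total surplus = (22.2222 + 11.1111) - (80.2222 + 40.1111) = -87.

-87.00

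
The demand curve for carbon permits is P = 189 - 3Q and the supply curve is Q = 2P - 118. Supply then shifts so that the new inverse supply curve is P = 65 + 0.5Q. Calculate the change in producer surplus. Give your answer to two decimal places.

Rewriting supply in inverse form: P = 59 + 0.5Q.
Initial equilibrium: Q_0 = 37.1429, P_0 = 77.5714; CS_0 = (1/2)(37.1429)(111.4286) = 2069.3878, PS_0 = (1/2)(37.1429)(18.5714) = 344.898.
New equilibrium: 189 - 3Q = 65 + 0.5Q gives Q_1 = 35.4286, P_1 = 82.7143; CS_1 = 1882.7755, PS_1 = 313.7959.
Change in producer surplus = 313.7959 - 344.898 = -31.102.

-31.10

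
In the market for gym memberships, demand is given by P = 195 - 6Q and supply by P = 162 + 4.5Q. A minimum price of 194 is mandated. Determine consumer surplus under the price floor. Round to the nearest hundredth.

Without the control, 195 - 6Q = 162 + 4.5Q so Q* = 3.1429 and P* = 176.1429.
At P = 194, buyers demand (195 - 194)/6 = 0.1667 while sellers would supply more, so the quantity traded is 0.1667 at price 194.
CS is the triangle under demand above 194: (1/2)(0.1667)(195 - 194) = 0.0833.

0.08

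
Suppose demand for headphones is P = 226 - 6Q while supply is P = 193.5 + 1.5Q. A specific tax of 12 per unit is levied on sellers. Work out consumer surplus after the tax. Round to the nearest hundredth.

22.41

Pre-tax equilibrium: 226 - 6Q = 193.5 + 1.5Q gives Q* = 4.3333, P* = 200.
With the tax, sellers need 12 more per unit: 226 - 6Q = 193.5 + 1.5Q + 12, so Q_t = 2.7333. Buyers pay P_b = 209.6; sellers receive P_s = P_b - 12 = 197.6.
Consumer surplus is the triangle under demand above P_b: (1/2)(2.7333)(226 - 209.6) = 22.4133.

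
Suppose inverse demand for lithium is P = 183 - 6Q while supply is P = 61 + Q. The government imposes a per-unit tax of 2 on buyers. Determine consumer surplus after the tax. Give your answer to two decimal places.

Without the tax, 183 - 6Q = 61 + Q so Q* = 17.4286 and P* = 78.4286.
A tax on buyers shifts demand down by 2: (183 - 2) - 6Q = 61 + Q, so Q_t = 17.1429. Buyers pay P_b = 80.1429; sellers receive P_s = P_b - 2 = 78.1429.
Consumer surplus is the triangle under demand above P_b: (1/2)(17.1429)(183 - 80.1429) = 881.6327.

881.63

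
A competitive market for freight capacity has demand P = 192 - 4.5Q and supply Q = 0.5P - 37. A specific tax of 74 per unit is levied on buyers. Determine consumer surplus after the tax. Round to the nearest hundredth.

Rewriting supply in inverse form: P = 74 + 2Q.
Pre-tax equilibrium: 192 - 4.5Q = 74 + 2Q gives Q* = 18.1538, P* = 110.3077.
With the tax, buyers' net willingness to pay falls by 74: (192 - 74) - 4.5Q = 74 + 2Q, so Q_t = 6.7692. Buyers pay P_b = 161.5385; sellers receive P_s = P_b - 74 = 87.5385.
Consumer surplus is the triangle under demand above P_b: (1/2)(6.7692)(192 - 161.5385) = 103.1006.

103.10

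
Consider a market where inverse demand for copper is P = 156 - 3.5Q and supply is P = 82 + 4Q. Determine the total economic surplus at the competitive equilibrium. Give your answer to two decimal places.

Setting demand equal to supply, 74 = 7.5Q, so Q* = 9.8667 and P* = 121.4667.
Total surplus is the full triangle between the curves from 0 to Q*: (1/2)(9.8667)(156 - 82) = 365.0667.

365.07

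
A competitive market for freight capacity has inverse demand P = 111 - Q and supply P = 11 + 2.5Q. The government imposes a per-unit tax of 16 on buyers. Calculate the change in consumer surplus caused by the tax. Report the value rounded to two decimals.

Pre-tax equilibrium: 111 - Q = 11 + 2.5Q gives Q* = 28.5714, P* = 82.4286.
A tax on buyers shifts demand down by 16: (111 - 16) - Q = 11 + 2.5Q, so Q_t = 24. Buyers pay P_b = 87; sellers receive P_s = P_b - 16 = 71.
Consumers lose the trapezoid between P* and P_b out to Q_t plus the triangle from Q_t to Q*: change in CS = 288 - 408.1633 = -120.1633.

-120.16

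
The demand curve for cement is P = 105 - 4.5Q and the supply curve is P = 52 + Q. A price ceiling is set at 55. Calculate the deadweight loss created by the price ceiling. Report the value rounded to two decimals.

Free-market equilibrium: 105 - 4.5Q = 52 + Q gives Q* = 9.6364, P* = 61.6364.
At the ceiling price 55, quantity supplied is (55 - 52)/1 = 3; supply is the short side, so Q = 3 trades at P = 55.
The lost-trades triangle has base Q* - 3 = 6.6364 and height equal to the gap between the curves at Q = 3, which is 91.5 - 55 = 36.5. DWL = (1/2)(6.6364)(36.5) = 121.1136.

121.11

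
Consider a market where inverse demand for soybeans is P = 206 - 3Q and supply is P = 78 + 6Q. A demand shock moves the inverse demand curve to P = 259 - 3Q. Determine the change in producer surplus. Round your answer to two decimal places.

606.56

Initial equilibrium: Q_0 = 14.2222, P_0 = 163.3333; CS_0 = (1/2)(14.2222)(42.6667) = 303.4074, PS_0 = (1/2)(14.2222)(85.3333) = 606.8148.
New equilibrium: 259 - 3Q = 78 + 6Q gives Q_1 = 20.1111, P_1 = 198.6667; CS_1 = 606.6852, PS_1 = 1213.3704.
Change in producer surplus = 1213.3704 - 606.8148 = 606.5556.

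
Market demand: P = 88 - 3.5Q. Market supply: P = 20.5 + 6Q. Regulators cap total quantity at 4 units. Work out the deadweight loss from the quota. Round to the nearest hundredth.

Without the quota, 88 - 3.5Q = 20.5 + 6Q gives Q* = 7.1053.
At Q = 4 the demand price is 88 - 3.5(4) = 74 and the supply price is 20.5 + 6(4) = 44.5.
DWL = (1/2)(gap between curves at 4) x (Q* - 4) = (1/2)(29.5)(3.1053) = 45.8026.

45.80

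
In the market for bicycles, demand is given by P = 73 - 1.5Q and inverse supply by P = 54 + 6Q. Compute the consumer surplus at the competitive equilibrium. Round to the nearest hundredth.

Set 73 - 1.5Q = 54 + 6Q, which gives 19 = 7.5Q, so Q* = 2.5333 and P* = 73 - 1.5(2.5333) = 69.2.
The demand choke price is 73, so CS = (1/2)(Q*)(73 - P*) = (1/2)(2.5333)(3.8) = 4.8133.

4.81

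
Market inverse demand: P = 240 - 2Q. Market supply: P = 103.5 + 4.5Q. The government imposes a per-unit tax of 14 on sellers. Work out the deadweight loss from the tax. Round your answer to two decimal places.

15.08

Without the tax, 240 - 2Q = 103.5 + 4.5Q so Q* = 21 and P* = 198.
With the tax, sellers need 14 more per unit: 240 - 2Q = 103.5 + 4.5Q + 14, so Q_t = 18.8462. Buyers pay P_b = 202.3077; sellers receive P_s = P_b - 14 = 188.3077.
Deadweight loss is the triangle between the curves from Q_t to Q*: (1/2)(21 - 18.8462)(14) = 15.0769.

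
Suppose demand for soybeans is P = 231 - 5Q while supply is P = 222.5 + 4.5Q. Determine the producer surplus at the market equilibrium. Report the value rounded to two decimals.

Set 231 - 5Q = 222.5 + 4.5Q, which gives 8.5 = 9.5Q, so Q* = 0.8947 and P* = 231 - 5(0.8947) = 226.5263.
PS is the area between P* and the supply curve from 0 to Q*: (1/2)(0.8947)(4.0263) = 1.8012.

1.80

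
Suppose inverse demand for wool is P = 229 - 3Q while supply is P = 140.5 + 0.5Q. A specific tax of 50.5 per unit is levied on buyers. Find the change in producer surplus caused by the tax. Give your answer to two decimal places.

Pre-tax equilibrium: 229 - 3Q = 140.5 + 0.5Q gives Q* = 25.2857, P* = 153.1429.
A tax on buyers shifts demand down by 50.5: (229 - 50.5) - 3Q = 140.5 + 0.5Q, so Q_t = 10.8571. Buyers pay P_b = 196.4286; sellers receive P_s = P_b - 50.5 = 145.9286.
PS falls from (1/2)(25.2857)(12.6429) = 159.8418 to (1/2)(10.8571)(5.4286) = 29.4694, a change of -130.3724.

-130.37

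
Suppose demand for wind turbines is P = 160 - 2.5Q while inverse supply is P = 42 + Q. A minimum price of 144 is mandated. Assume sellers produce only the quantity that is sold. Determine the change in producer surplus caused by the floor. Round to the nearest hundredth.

Without the control, 160 - 2.5Q = 42 + Q so Q* = 33.7143 and P* = 75.7143.
At the floor price 144, quantity demanded is (160 - 144)/2.5 = 6.4; demand is the short side, so Q = 6.4 trades at P = 144.
PS goes from (1/2)(33.7143)(33.7143) = 568.3265 to 632.32 (computed as (144 - 42)(6.4) - (1/2)(1)(6.4)^2), a change of 63.9935.

63.99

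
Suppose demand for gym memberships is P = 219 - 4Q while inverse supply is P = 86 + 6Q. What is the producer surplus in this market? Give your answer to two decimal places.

530.67

Setting demand equal to supply, 133 = 10Q, so Q* = 13.3 and P* = 165.8.
The supply curve's price intercept is 86, so PS = (1/2)(Q*)(P* - 86) = (1/2)(13.3)(79.8) = 530.67.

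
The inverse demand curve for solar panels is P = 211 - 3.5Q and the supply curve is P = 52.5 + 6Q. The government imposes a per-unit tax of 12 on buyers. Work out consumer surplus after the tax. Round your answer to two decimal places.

Pre-tax equilibrium: 211 - 3.5Q = 52.5 + 6Q gives Q* = 16.6842, P* = 152.6053.
A tax on buyers shifts demand down by 12: (211 - 12) - 3.5Q = 52.5 + 6Q, so Q_t = 15.4211. Buyers pay P_b = 157.0263; sellers receive P_s = P_b - 12 = 145.0263.
CS = (1/2)(Q_t)(211 - P_b) = (1/2)(15.4211)(53.9737) = 416.1655.

416.17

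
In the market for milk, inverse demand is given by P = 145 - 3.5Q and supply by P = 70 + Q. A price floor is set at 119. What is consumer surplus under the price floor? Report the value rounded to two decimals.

Free-market equilibrium: 145 - 3.5Q = 70 + Q gives Q* = 16.6667, P* = 86.6667.
At the floor price 119, quantity demanded is (145 - 119)/3.5 = 7.4286; demand is the short side, so Q = 7.4286 trades at P = 119.
CS is the triangle under demand above 119: (1/2)(7.4286)(145 - 119) = 96.5714.

96.57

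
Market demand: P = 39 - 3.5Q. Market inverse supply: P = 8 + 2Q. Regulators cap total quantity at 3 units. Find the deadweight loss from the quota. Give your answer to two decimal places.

19.11

Unrestricted equilibrium: Q* = (39 - 8)/(3.5 + 2) = 5.6364.
At Q = 3 the demand price is 39 - 3.5(3) = 28.5 and the supply price is 8 + 2(3) = 14.
Deadweight loss is the triangle between the curves from 3 to 5.6364: (1/2)(28.5 - 14)(5.6364 - 3) = 19.1136.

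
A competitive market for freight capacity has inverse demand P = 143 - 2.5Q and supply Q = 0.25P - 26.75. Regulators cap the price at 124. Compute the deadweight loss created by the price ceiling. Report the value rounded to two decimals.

Rewriting supply in inverse form: P = 107 + 4Q.
Free-market equilibrium: 143 - 2.5Q = 107 + 4Q gives Q* = 5.5385, P* = 129.1538.
At the ceiling price 124, quantity supplied is (124 - 107)/4 = 4.25; supply is the short side, so Q = 4.25 trades at P = 124.
At Q = 4.25 the demand price is 132.375 and the supply price is 124. Deadweight loss is the triangle between the curves from 4.25 to 5.5385: (1/2)(132.375 - 124)(5.5385 - 4.25) = 5.3954.

5.40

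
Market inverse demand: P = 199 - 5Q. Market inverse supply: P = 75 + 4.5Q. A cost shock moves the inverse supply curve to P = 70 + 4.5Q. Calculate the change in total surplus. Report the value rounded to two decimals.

66.58

Initial equilibrium: Q_0 = 13.0526, P_0 = 133.7368; CS_0 = (1/2)(13.0526)(65.2632) = 425.928, PS_0 = (1/2)(13.0526)(58.7368) = 383.3352.
New equilibrium: 199 - 5Q = 70 + 4.5Q gives Q_1 = 13.5789, P_1 = 131.1053; CS_1 = 460.9695, PS_1 = 414.8726.
Change in total surplus = (460.9695 + 414.8726) - (425.928 + 383.3352) = 66.5789.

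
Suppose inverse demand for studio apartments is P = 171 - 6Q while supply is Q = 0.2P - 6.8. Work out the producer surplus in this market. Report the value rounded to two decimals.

387.79

Rewriting supply in inverse form: P = 34 + 5Q.
Set 171 - 6Q = 34 + 5Q, which gives 137 = 11Q, so Q* = 12.4545 and P* = 171 - 6(12.4545) = 96.2727.
The supply curve's price intercept is 34, so PS = (1/2)(Q*)(P* - 34) = (1/2)(12.4545)(62.2727) = 387.7893.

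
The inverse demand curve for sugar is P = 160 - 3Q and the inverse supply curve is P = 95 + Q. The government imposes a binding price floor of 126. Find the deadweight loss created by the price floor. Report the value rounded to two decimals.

48.35

Free-market equilibrium: 160 - 3Q = 95 + Q gives Q* = 16.25, P* = 111.25.
At the floor price 126, quantity demanded is (160 - 126)/3 = 11.3333; demand is the short side, so Q = 11.3333 trades at P = 126.
The lost-trades triangle has base Q* - 11.3333 = 4.9167 and height equal to the gap between the curves at Q = 11.3333, which is 126 - 106.3333 = 19.6667. DWL = (1/2)(4.9167)(19.6667) = 48.3472.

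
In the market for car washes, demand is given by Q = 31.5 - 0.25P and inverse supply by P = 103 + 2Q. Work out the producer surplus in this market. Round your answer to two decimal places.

14.69

Rewriting demand in inverse form: P = 126 - 4Q.
Setting demand equal to supply, 23 = 6Q, so Q* = 3.8333 and P* = 110.6667.
Producer surplus is the triangle above supply below P*: (1/2)(3.8333)(110.6667 - 103) = (1/2)(3.8333)(7.6667) = 14.6944.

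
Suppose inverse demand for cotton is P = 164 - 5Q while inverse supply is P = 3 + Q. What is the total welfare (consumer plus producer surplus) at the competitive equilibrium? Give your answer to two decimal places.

2160.08

Set 164 - 5Q = 3 + Q, which gives 161 = 6Q, so Q* = 26.8333 and P* = 164 - 5(26.8333) = 29.8333.
Total surplus is the full triangle between the curves from 0 to Q*: (1/2)(26.8333)(164 - 3) = 2160.0833.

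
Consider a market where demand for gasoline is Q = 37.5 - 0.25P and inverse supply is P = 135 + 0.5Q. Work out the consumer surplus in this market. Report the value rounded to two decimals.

Rewriting demand in inverse form: P = 150 - 4Q.
Set 150 - 4Q = 135 + 0.5Q, which gives 15 = 4.5Q, so Q* = 3.3333 and P* = 150 - 4(3.3333) = 136.6667.
CS is the area between the demand curve and P* from 0 to Q*: (1/2)(3.3333)(13.3333) = 22.2222.

22.22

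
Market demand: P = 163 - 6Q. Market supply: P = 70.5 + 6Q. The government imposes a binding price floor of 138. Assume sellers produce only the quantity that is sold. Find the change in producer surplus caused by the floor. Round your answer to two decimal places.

50.91

Free-market equilibrium: 163 - 6Q = 70.5 + 6Q gives Q* = 7.7083, P* = 116.75.
At the floor price 138, quantity demanded is (163 - 138)/6 = 4.1667; demand is the short side, so Q = 4.1667 trades at P = 138.
PS goes from (1/2)(7.7083)(46.25) = 178.2552 to 229.1667 (computed as (138 - 70.5)(4.1667) - (1/2)(6)(4.1667)^2), a change of 50.9115.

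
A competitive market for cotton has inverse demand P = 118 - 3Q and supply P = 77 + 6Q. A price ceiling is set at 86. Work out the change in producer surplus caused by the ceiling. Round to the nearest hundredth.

Without the control, 118 - 3Q = 77 + 6Q so Q* = 4.5556 and P* = 104.3333.
At the ceiling price 86, quantity supplied is (86 - 77)/6 = 1.5; supply is the short side, so Q = 1.5 trades at P = 86.
PS goes from (1/2)(4.5556)(27.3333) = 62.2593 to 6.75 (computed as (86 - 77)(1.5) - (1/2)(6)(1.5)^2), a change of -55.5093.

-55.51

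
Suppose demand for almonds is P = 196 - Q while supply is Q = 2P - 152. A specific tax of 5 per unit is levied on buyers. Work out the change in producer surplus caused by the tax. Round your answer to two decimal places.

Rewriting supply in inverse form: P = 76 + 0.5Q.
Without the tax, 196 - Q = 76 + 0.5Q so Q* = 80 and P* = 116.
With the tax, buyers' net willingness to pay falls by 5: (196 - 5) - Q = 76 + 0.5Q, so Q_t = 76.6667. Buyers pay P_b = 119.3333; sellers receive P_s = P_b - 5 = 114.3333.
Producers lose the trapezoid between P_s and P* out to Q_t plus the triangle from Q_t to Q*: change in PS = 1469.4444 - 1600 = -130.5556.

-130.56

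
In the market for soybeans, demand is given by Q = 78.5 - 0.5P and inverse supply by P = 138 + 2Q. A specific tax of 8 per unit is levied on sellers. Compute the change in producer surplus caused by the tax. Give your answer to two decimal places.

Rewriting demand in inverse form: P = 157 - 2Q.
Without the tax, 157 - 2Q = 138 + 2Q so Q* = 4.75 and P* = 147.5.
A tax on sellers shifts supply up by 8: 157 - 2Q = 138 + 2Q + 8, so Q_t = 2.75. Buyers pay P_b = 151.5; sellers receive P_s = P_b - 8 = 143.5.
PS falls from (1/2)(4.75)(9.5) = 22.5625 to (1/2)(2.75)(5.5) = 7.5625, a change of -15.

-15.00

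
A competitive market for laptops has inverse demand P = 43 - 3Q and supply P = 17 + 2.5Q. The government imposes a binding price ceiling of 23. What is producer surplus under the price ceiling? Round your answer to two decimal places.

7.20

Without the control, 43 - 3Q = 17 + 2.5Q so Q* = 4.7273 and P* = 28.8182.
At P = 23, sellers supply (23 - 17)/2.5 = 2.4 while buyers want more, so the quantity traded is 2.4 at price 23.
PS is the triangle above supply below 23: (1/2)(2.4)(23 - 17) = 7.2.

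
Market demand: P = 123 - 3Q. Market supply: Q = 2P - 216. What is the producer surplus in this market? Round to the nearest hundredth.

Rewriting supply in inverse form: P = 108 + 0.5Q.
Set 123 - 3Q = 108 + 0.5Q, which gives 15 = 3.5Q, so Q* = 4.2857 and P* = 123 - 3(4.2857) = 110.1429.
PS is the area between P* and the supply curve from 0 to Q*: (1/2)(4.2857)(2.1429) = 4.5918.

4.59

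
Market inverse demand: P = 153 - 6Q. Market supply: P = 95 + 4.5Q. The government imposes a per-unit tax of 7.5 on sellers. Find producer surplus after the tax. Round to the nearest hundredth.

52.05

Without the tax, 153 - 6Q = 95 + 4.5Q so Q* = 5.5238 and P* = 119.8571.
A tax on sellers shifts supply up by 7.5: 153 - 6Q = 95 + 4.5Q + 7.5, so Q_t = 4.8095. Buyers pay P_b = 124.1429; sellers receive P_s = P_b - 7.5 = 116.6429.
Producer surplus is the triangle above supply below P_s: (1/2)(4.8095)(116.6429 - 95) = 52.0459.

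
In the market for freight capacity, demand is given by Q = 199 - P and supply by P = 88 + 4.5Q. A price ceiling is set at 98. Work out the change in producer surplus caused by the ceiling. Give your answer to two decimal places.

Rewriting demand in inverse form: P = 199 - Q.
Free-market equilibrium: 199 - Q = 88 + 4.5Q gives Q* = 20.1818, P* = 178.8182.
At P = 98, sellers supply (98 - 88)/4.5 = 2.2222 while buyers want more, so the quantity traded is 2.2222 at price 98.
PS goes from (1/2)(20.1818)(90.8182) = 916.438 to 11.1111 (computed as (98 - 88)(2.2222) - (1/2)(4.5)(2.2222)^2), a change of -905.3269.

-905.33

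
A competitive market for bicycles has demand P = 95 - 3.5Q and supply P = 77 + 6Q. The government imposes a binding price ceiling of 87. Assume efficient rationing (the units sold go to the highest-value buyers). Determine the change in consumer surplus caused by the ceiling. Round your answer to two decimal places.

Without the control, 95 - 3.5Q = 77 + 6Q so Q* = 1.8947 and P* = 88.3684.
At P = 87, sellers supply (87 - 77)/6 = 1.6667 while buyers want more, so the quantity traded is 1.6667 at price 87.
CS goes from (1/2)(1.8947)(6.6316) = 6.2825 to 8.4722 (computed as (95 - 87)(1.6667) - (1/2)(3.5)(1.6667)^2), a change of 2.1897.

2.19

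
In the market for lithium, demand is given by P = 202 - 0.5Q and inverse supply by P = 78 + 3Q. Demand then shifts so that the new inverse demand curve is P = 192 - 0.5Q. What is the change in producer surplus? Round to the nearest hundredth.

Initial equilibrium: Q_0 = 35.4286, P_0 = 184.2857; CS_0 = (1/2)(35.4286)(17.7143) = 313.7959, PS_0 = (1/2)(35.4286)(106.2857) = 1882.7755.
New equilibrium: 192 - 0.5Q = 78 + 3Q gives Q_1 = 32.5714, P_1 = 175.7143; CS_1 = 265.2245, PS_1 = 1591.3469.
Change in producer surplus = 1591.3469 - 1882.7755 = -291.4286.

-291.43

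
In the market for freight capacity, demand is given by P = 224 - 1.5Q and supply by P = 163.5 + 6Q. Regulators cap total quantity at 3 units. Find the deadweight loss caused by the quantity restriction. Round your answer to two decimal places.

96.27

Unrestricted equilibrium: Q* = (224 - 163.5)/(1.5 + 6) = 8.0667.
At Q = 3 the demand price is 224 - 1.5(3) = 219.5 and the supply price is 163.5 + 6(3) = 181.5.
DWL = (1/2)(gap between curves at 3) x (Q* - 3) = (1/2)(38)(5.0667) = 96.2667.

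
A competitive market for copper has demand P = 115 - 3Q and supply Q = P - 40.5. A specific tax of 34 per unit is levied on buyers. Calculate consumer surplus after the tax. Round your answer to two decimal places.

Rewriting supply in inverse form: P = 40.5 + Q.
Without the tax, 115 - 3Q = 40.5 + Q so Q* = 18.625 and P* = 59.125.
With the tax, buyers' net willingness to pay falls by 34: (115 - 34) - 3Q = 40.5 + Q, so Q_t = 10.125. Buyers pay P_b = 84.625; sellers receive P_s = P_b - 34 = 50.625.
CS = (1/2)(Q_t)(115 - P_b) = (1/2)(10.125)(30.375) = 153.7734.

153.77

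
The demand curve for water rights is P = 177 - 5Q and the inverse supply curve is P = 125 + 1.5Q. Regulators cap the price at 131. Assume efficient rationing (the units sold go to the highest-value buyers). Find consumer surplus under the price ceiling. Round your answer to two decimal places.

Without the control, 177 - 5Q = 125 + 1.5Q so Q* = 8 and P* = 137.
At P = 131, sellers supply (131 - 125)/1.5 = 4 while buyers want more, so the quantity traded is 4 at price 131.
The demand price at Q = 4 is 157. CS is the trapezoid between demand and 131 over [0, 4]: (1/2)[(177 - 131) + (157 - 131)](4) = 144.

144.00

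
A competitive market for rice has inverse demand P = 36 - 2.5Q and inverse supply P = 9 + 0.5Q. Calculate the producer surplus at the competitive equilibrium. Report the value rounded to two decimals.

20.25

Setting demand equal to supply, 27 = 3Q, so Q* = 9 and P* = 13.5.
Producer surplus is the triangle above supply below P*: (1/2)(9)(13.5 - 9) = (1/2)(9)(4.5) = 20.25.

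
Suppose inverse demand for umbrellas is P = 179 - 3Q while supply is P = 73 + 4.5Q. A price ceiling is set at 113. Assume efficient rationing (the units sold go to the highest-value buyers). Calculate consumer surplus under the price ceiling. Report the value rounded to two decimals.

Free-market equilibrium: 179 - 3Q = 73 + 4.5Q gives Q* = 14.1333, P* = 136.6.
At the ceiling price 113, quantity supplied is (113 - 73)/4.5 = 8.8889; supply is the short side, so Q = 8.8889 trades at P = 113.
The demand price at Q = 8.8889 is 152.3333. CS is the trapezoid between demand and 113 over [0, 8.8889]: (1/2)[(179 - 113) + (152.3333 - 113)](8.8889) = 468.1481.

468.15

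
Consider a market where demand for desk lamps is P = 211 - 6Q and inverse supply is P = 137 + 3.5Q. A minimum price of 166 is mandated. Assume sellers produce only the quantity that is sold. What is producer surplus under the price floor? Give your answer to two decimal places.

Without the control, 211 - 6Q = 137 + 3.5Q so Q* = 7.7895 and P* = 164.2632.
At P = 166, buyers demand (211 - 166)/6 = 7.5 while sellers would supply more, so the quantity traded is 7.5 at price 166.
The supply price at Q = 7.5 is 163.25. PS is the trapezoid between 166 and supply over [0, 7.5]: (1/2)[(166 - 137) + (166 - 163.25)](7.5) = 119.0625.

119.06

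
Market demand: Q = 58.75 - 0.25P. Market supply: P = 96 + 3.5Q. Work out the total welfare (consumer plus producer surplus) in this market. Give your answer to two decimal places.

1288.07

Rewriting demand in inverse form: P = 235 - 4Q.
Set 235 - 4Q = 96 + 3.5Q, which gives 139 = 7.5Q, so Q* = 18.5333 and P* = 235 - 4(18.5333) = 160.8667.
CS = (1/2)(18.5333)(74.1333) = 686.9689 and PS = (1/2)(18.5333)(64.8667) = 601.0978, so total surplus = 1288.0667.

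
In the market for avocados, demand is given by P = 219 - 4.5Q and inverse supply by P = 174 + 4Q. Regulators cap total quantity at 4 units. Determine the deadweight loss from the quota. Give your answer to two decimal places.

7.12

Without the quota, 219 - 4.5Q = 174 + 4Q gives Q* = 5.2941.
At Q = 4 the demand price is 219 - 4.5(4) = 201 and the supply price is 174 + 4(4) = 190.
Deadweight loss is the triangle between the curves from 4 to 5.2941: (1/2)(201 - 190)(5.2941 - 4) = 7.1176.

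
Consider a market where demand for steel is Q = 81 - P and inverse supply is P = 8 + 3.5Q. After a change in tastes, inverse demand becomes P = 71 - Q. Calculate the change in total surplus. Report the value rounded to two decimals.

-151.11

Rewriting demand in inverse form: P = 81 - Q.
Initial equilibrium: Q_0 = 16.2222, P_0 = 64.7778; CS_0 = (1/2)(16.2222)(16.2222) = 131.5802, PS_0 = (1/2)(16.2222)(56.7778) = 460.5309.
New equilibrium: 71 - Q = 8 + 3.5Q gives Q_1 = 14, P_1 = 57; CS_1 = 98, PS_1 = 343.
Change in total surplus = (98 + 343) - (131.5802 + 460.5309) = -151.1111.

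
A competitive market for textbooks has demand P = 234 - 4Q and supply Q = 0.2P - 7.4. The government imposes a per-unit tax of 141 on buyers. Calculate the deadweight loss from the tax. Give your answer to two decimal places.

1104.50

Rewriting supply in inverse form: P = 37 + 5Q.
Without the tax, 234 - 4Q = 37 + 5Q so Q* = 21.8889 and P* = 146.4444.
With the tax, buyers' net willingness to pay falls by 141: (234 - 141) - 4Q = 37 + 5Q, so Q_t = 6.2222. Buyers pay P_b = 209.1111; sellers receive P_s = P_b - 141 = 68.1111.
The welfare triangle lost has base Q* - Q_t = 15.6667 and height t = 141, so DWL = (1/2)(15.6667)(141) = 1104.5.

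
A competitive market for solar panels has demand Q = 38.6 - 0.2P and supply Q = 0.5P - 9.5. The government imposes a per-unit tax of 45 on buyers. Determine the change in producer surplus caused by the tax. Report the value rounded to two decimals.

-278.27

Rewriting demand in inverse form: P = 193 - 5Q.
Rewriting supply in inverse form: P = 19 + 2Q.
Without the tax, 193 - 5Q = 19 + 2Q so Q* = 24.8571 and P* = 68.7143.
With the tax, buyers' net willingness to pay falls by 45: (193 - 45) - 5Q = 19 + 2Q, so Q_t = 18.4286. Buyers pay P_b = 100.8571; sellers receive P_s = P_b - 45 = 55.8571.
Producers lose the trapezoid between P_s and P* out to Q_t plus the triangle from Q_t to Q*: change in PS = 339.6122 - 617.8776 = -278.2653.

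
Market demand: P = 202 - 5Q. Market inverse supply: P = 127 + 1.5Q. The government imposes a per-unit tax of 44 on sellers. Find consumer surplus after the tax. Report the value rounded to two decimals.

Pre-tax equilibrium: 202 - 5Q = 127 + 1.5Q gives Q* = 11.5385, P* = 144.3077.
With the tax, sellers need 44 more per unit: 202 - 5Q = 127 + 1.5Q + 44, so Q_t = 4.7692. Buyers pay P_b = 178.1538; sellers receive P_s = P_b - 44 = 134.1538.
Consumer surplus is the triangle under demand above P_b: (1/2)(4.7692)(202 - 178.1538) = 56.8639.

56.86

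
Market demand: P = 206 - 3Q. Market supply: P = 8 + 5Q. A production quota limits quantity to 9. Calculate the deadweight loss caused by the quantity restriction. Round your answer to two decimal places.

Unrestricted equilibrium: Q* = (206 - 8)/(3 + 5) = 24.75.
At Q = 9 the demand price is 206 - 3(9) = 179 and the supply price is 8 + 5(9) = 53.
DWL = (1/2)(gap between curves at 9) x (Q* - 9) = (1/2)(126)(15.75) = 992.25.

992.25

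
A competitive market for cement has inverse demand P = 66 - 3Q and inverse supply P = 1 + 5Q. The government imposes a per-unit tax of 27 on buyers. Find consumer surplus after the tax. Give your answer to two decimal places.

Pre-tax equilibrium: 66 - 3Q = 1 + 5Q gives Q* = 8.125, P* = 41.625.
With the tax, buyers' net willingness to pay falls by 27: (66 - 27) - 3Q = 1 + 5Q, so Q_t = 4.75. Buyers pay P_b = 51.75; sellers receive P_s = P_b - 27 = 24.75.
Consumer surplus is the triangle under demand above P_b: (1/2)(4.75)(66 - 51.75) = 33.8438.

33.84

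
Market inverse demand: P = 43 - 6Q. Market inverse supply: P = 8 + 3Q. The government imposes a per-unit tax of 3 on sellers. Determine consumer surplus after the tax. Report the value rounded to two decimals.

37.93

Pre-tax equilibrium: 43 - 6Q = 8 + 3Q gives Q* = 3.8889, P* = 19.6667.
With the tax, sellers need 3 more per unit: 43 - 6Q = 8 + 3Q + 3, so Q_t = 3.5556. Buyers pay P_b = 21.6667; sellers receive P_s = P_b - 3 = 18.6667.
Consumer surplus is the triangle under demand above P_b: (1/2)(3.5556)(43 - 21.6667) = 37.9259.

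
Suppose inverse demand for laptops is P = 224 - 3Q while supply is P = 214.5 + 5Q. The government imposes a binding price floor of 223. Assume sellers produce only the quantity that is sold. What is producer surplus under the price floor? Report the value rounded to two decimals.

Without the control, 224 - 3Q = 214.5 + 5Q so Q* = 1.1875 and P* = 220.4375.
At P = 223, buyers demand (224 - 223)/3 = 0.3333 while sellers would supply more, so the quantity traded is 0.3333 at price 223.
The supply price at Q = 0.3333 is 216.1667. PS is the trapezoid between 223 and supply over [0, 0.3333]: (1/2)[(223 - 214.5) + (223 - 216.1667)](0.3333) = 2.5556.

2.56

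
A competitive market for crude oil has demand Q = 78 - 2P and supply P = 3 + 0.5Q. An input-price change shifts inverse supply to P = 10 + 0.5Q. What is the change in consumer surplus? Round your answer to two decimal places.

Rewriting demand in inverse form: P = 39 - 0.5Q.
Initial equilibrium: Q_0 = 36, P_0 = 21; CS_0 = (1/2)(36)(18) = 324, PS_0 = (1/2)(36)(18) = 324.
New equilibrium: 39 - 0.5Q = 10 + 0.5Q gives Q_1 = 29, P_1 = 24.5; CS_1 = 210.25, PS_1 = 210.25.
Change in consumer surplus = 210.25 - 324 = -113.75.

-113.75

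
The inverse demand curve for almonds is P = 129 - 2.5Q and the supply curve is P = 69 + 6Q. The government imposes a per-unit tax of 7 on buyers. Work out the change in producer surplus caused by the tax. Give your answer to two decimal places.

-32.84

Pre-tax equilibrium: 129 - 2.5Q = 69 + 6Q gives Q* = 7.0588, P* = 111.3529.
With the tax, buyers' net willingness to pay falls by 7: (129 - 7) - 2.5Q = 69 + 6Q, so Q_t = 6.2353. Buyers pay P_b = 113.4118; sellers receive P_s = P_b - 7 = 106.4118.
Producers lose the trapezoid between P_s and P* out to Q_t plus the triangle from Q_t to Q*: change in PS = 116.6367 - 149.481 = -32.8443.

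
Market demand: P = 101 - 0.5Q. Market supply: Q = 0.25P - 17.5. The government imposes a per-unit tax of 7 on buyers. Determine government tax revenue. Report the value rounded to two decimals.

Rewriting supply in inverse form: P = 70 + 4Q.
Pre-tax equilibrium: 101 - 0.5Q = 70 + 4Q gives Q* = 6.8889, P* = 97.5556.
A tax on buyers shifts demand down by 7: (101 - 7) - 0.5Q = 70 + 4Q, so Q_t = 5.3333. Buyers pay P_b = 98.3333; sellers receive P_s = P_b - 7 = 91.3333.
Revenue is the tax times quantity traded: 7 x 5.3333 = 37.3333.

37.33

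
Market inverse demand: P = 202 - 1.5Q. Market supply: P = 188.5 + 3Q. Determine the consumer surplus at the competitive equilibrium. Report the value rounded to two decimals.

6.75

Equilibrium: 202 - 1.5Q = 188.5 + 3Q, so Q* = 3 and P* = 197.5.
Consumer surplus is the triangle under demand above P*: (1/2)(3)(202 - 197.5) = (1/2)(3)(4.5) = 6.75.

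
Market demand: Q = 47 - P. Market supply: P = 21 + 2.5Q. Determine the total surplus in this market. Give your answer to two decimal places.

96.57

Rewriting demand in inverse form: P = 47 - Q.
Setting demand equal to supply, 26 = 3.5Q, so Q* = 7.4286 and P* = 39.5714.
CS = (1/2)(7.4286)(7.4286) = 27.5918 and PS = (1/2)(7.4286)(18.5714) = 68.9796, so total surplus = 96.5714.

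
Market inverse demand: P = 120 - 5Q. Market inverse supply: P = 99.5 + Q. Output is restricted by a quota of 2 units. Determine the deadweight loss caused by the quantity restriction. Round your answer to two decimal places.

Without the quota, 120 - 5Q = 99.5 + Q gives Q* = 3.4167.
At Q = 2 the demand price is 120 - 5(2) = 110 and the supply price is 99.5 + (2) = 101.5.
DWL = (1/2)(gap between curves at 2) x (Q* - 2) = (1/2)(8.5)(1.4167) = 6.0208.

6.02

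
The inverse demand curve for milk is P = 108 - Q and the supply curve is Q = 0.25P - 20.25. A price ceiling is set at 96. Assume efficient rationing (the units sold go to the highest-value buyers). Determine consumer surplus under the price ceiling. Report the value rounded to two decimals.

Rewriting supply in inverse form: P = 81 + 4Q.
Free-market equilibrium: 108 - Q = 81 + 4Q gives Q* = 5.4, P* = 102.6.
At P = 96, sellers supply (96 - 81)/4 = 3.75 while buyers want more, so the quantity traded is 3.75 at price 96.
The demand price at Q = 3.75 is 104.25. CS is the trapezoid between demand and 96 over [0, 3.75]: (1/2)[(108 - 96) + (104.25 - 96)](3.75) = 37.9688.

37.97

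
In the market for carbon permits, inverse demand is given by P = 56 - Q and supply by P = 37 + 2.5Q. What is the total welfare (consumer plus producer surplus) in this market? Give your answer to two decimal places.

51.57

Equilibrium: 56 - Q = 37 + 2.5Q, so Q* = 5.4286 and P* = 50.5714.
CS = (1/2)(5.4286)(5.4286) = 14.7347 and PS = (1/2)(5.4286)(13.5714) = 36.8367, so total surplus = 51.5714.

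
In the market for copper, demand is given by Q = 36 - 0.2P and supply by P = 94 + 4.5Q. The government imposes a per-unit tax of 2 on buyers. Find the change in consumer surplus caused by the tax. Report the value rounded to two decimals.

Rewriting demand in inverse form: P = 180 - 5Q.
Pre-tax equilibrium: 180 - 5Q = 94 + 4.5Q gives Q* = 9.0526, P* = 134.7368.
A tax on buyers shifts demand down by 2: (180 - 2) - 5Q = 94 + 4.5Q, so Q_t = 8.8421. Buyers pay P_b = 135.7895; sellers receive P_s = P_b - 2 = 133.7895.
Consumers lose the trapezoid between P* and P_b out to Q_t plus the triangle from Q_t to Q*: change in CS = 195.4571 - 204.8753 = -9.4183.

-9.42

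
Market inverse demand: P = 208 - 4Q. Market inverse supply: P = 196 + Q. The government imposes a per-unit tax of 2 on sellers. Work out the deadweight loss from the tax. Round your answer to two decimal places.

0.40

Pre-tax equilibrium: 208 - 4Q = 196 + Q gives Q* = 2.4, P* = 198.4.
A tax on sellers shifts supply up by 2: 208 - 4Q = 196 + Q + 2, so Q_t = 2. Buyers pay P_b = 200; sellers receive P_s = P_b - 2 = 198.
The welfare triangle lost has base Q* - Q_t = 0.4 and height t = 2, so DWL = (1/2)(0.4)(2) = 0.4.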